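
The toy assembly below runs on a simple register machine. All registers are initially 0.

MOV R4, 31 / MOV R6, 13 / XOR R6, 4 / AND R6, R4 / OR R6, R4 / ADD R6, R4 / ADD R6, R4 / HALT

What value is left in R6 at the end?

MOV R4, 31 → R4=31
MOV R6, 13 → R6=13
XOR R6, 4 → R6=13^4=9
AND R6, R4 → R6=9&31=9
OR R6, R4 → R6=9|31=31
ADD R6, R4 → R6=31+31=62
ADD R6, R4 → R6=62+31=93
halt.

93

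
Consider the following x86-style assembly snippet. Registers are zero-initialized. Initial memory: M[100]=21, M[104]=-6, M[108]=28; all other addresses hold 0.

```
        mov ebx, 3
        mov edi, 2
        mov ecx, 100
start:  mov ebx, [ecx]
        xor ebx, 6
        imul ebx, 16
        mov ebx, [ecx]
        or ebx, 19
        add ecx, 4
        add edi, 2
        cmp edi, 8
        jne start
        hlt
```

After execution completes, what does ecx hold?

ebx=3
edi=2
ecx=100
ebx=M[100]=21
ebx=21^6=19
ebx=19*16=304
ebx=M[100]=21
ebx=21|19=23
ecx=100+4=104
edi=2+2=4
cmp edi, 8  (cmp 4,8)
jne start: taken
ebx=M[104]=-6
ebx=(-6)^6=-4
ebx=(-4)*16=-64
ebx=M[104]=-6
ebx=(-6)|19=-5
ecx=104+4=108
edi=4+2=6
cmp edi, 8  (cmp 6,8)
jne start: taken
ebx=M[108]=28
ebx=28^6=26
ebx=26*16=416
ebx=M[108]=28
ebx=28|19=31
ecx=108+4=112
edi=6+2=8
cmp edi, 8  (cmp 8,8)
jne start: not taken
halt.

112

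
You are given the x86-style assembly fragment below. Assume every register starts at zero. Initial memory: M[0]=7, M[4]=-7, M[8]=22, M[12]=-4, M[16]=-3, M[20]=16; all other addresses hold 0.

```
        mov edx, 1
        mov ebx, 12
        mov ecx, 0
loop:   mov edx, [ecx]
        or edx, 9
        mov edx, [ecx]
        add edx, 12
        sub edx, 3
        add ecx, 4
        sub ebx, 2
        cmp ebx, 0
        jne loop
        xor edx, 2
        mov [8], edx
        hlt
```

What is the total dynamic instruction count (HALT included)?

after mov edx, 1: edx=1
after mov ebx, 12: ebx=12
after mov ecx, 0: ecx=0
after mov edx, [ecx]: edx=M[0]=7
after or edx, 9: edx=7|9=15
after mov edx, [ecx]: edx=M[0]=7
after add edx, 12: edx=7+12=19
after sub edx, 3: edx=19-3=16
after add ecx, 4: ecx=0+4=4
after sub ebx, 2: ebx=12-2=10
cmp ebx, 0  (cmp 10,0)
jne loop: taken
after mov edx, [ecx]: edx=M[4]=-7
after or edx, 9: edx=(-7)|9=-7
after mov edx, [ecx]: edx=M[4]=-7
after add edx, 12: edx=(-7)+12=5
after sub edx, 3: edx=5-3=2
after add ecx, 4: ecx=4+4=8
after sub ebx, 2: ebx=10-2=8
cmp ebx, 0  (cmp 8,0)
jne loop: taken
after mov edx, [ecx]: edx=M[8]=22
after or edx, 9: edx=22|9=31
after mov edx, [ecx]: edx=M[8]=22
after add edx, 12: edx=22+12=34
after sub edx, 3: edx=34-3=31
after add ecx, 4: ecx=8+4=12
after sub ebx, 2: ebx=8-2=6
cmp ebx, 0  (cmp 6,0)
jne loop: taken
after mov edx, [ecx]: edx=M[12]=-4
after or edx, 9: edx=(-4)|9=-3
after mov edx, [ecx]: edx=M[12]=-4
after add edx, 12: edx=(-4)+12=8
after sub edx, 3: edx=8-3=5
after add ecx, 4: ecx=12+4=16
after sub ebx, 2: ebx=6-2=4
cmp ebx, 0  (cmp 4,0)
jne loop: taken
after mov edx, [ecx]: edx=M[16]=-3
after or edx, 9: edx=(-3)|9=-3
after mov edx, [ecx]: edx=M[16]=-3
after add edx, 12: edx=(-3)+12=9
after sub edx, 3: edx=9-3=6
after add ecx, 4: ecx=16+4=20
after sub ebx, 2: ebx=4-2=2
cmp ebx, 0  (cmp 2,0)
jne loop: taken
after mov edx, [ecx]: edx=M[20]=16
after or edx, 9: edx=16|9=25
after mov edx, [ecx]: edx=M[20]=16
after add edx, 12: edx=16+12=28
after sub edx, 3: edx=28-3=25
after add ecx, 4: ecx=20+4=24
after sub ebx, 2: ebx=2-2=0
cmp ebx, 0  (cmp 0,0)
jne loop: not taken
after xor edx, 2: edx=25^2=27
mov [8], edx → M[8]=27
halt.
Total executed instructions: 60.

60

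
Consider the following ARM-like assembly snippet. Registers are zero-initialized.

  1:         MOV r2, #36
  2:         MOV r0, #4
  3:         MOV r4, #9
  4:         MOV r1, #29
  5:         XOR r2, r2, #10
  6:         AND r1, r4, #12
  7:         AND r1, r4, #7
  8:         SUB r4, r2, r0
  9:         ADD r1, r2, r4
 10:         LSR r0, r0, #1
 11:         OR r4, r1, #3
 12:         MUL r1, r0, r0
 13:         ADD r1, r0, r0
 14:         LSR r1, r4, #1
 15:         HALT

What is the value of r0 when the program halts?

r2=36
r0=4
r4=9
r1=29
r2=36^10=46
r1=9&12=8
r1=9&7=1
r4=46-4=42
r1=46+42=88
r0=4>>1=2
r4=88|3=91
r1=2*2=4
r1=2+2=4
r1=91>>1=45
halt.

2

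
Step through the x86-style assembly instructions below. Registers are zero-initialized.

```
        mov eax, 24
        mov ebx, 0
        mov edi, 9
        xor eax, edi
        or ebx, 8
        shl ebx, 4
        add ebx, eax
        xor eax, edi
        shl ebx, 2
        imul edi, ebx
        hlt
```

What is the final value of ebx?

580

mov eax, 24 → eax=24
mov ebx, 0 → ebx=0
mov edi, 9 → edi=9
xor eax, edi → eax=24^9=17
or ebx, 8 → ebx=0|8=8
shl ebx, 4 → ebx=8<<4=128
add ebx, eax → ebx=128+17=145
xor eax, edi → eax=17^9=24
shl ebx, 2 → ebx=145<<2=580
imul edi, ebx → edi=9*580=5220
halt.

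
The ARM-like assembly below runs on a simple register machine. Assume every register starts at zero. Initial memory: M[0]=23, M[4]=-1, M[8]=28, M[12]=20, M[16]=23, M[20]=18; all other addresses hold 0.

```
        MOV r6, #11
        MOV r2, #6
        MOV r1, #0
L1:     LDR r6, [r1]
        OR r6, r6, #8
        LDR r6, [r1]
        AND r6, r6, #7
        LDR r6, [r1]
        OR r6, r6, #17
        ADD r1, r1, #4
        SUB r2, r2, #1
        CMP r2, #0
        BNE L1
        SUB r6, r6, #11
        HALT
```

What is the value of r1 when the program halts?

24

MOV r6, #11 → r6=11
MOV r2, #6 → r2=6
MOV r1, #0 → r1=0
LDR r6, [r1] → r6=M[0]=23
OR r6, r6, #8 → r6=23|8=31
LDR r6, [r1] → r6=M[0]=23
AND r6, r6, #7 → r6=23&7=7
LDR r6, [r1] → r6=M[0]=23
OR r6, r6, #17 → r6=23|17=23
ADD r1, r1, #4 → r1=0+4=4
SUB r2, r2, #1 → r2=6-1=5
CMP r2, #0  (cmp 5,0)
BNE L1: taken
LDR r6, [r1] → r6=M[4]=-1
OR r6, r6, #8 → r6=(-1)|8=-1
LDR r6, [r1] → r6=M[4]=-1
AND r6, r6, #7 → r6=(-1)&7=7
LDR r6, [r1] → r6=M[4]=-1
OR r6, r6, #17 → r6=(-1)|17=-1
ADD r1, r1, #4 → r1=4+4=8
SUB r2, r2, #1 → r2=5-1=4
CMP r2, #0  (cmp 4,0)
BNE L1: taken
LDR r6, [r1] → r6=M[8]=28
OR r6, r6, #8 → r6=28|8=28
LDR r6, [r1] → r6=M[8]=28
AND r6, r6, #7 → r6=28&7=4
LDR r6, [r1] → r6=M[8]=28
OR r6, r6, #17 → r6=28|17=29
ADD r1, r1, #4 → r1=8+4=12
SUB r2, r2, #1 → r2=4-1=3
CMP r2, #0  (cmp 3,0)
BNE L1: taken
LDR r6, [r1] → r6=M[12]=20
OR r6, r6, #8 → r6=20|8=28
LDR r6, [r1] → r6=M[12]=20
AND r6, r6, #7 → r6=20&7=4
LDR r6, [r1] → r6=M[12]=20
OR r6, r6, #17 → r6=20|17=21
ADD r1, r1, #4 → r1=12+4=16
SUB r2, r2, #1 → r2=3-1=2
CMP r2, #0  (cmp 2,0)
BNE L1: taken
LDR r6, [r1] → r6=M[16]=23
OR r6, r6, #8 → r6=23|8=31
LDR r6, [r1] → r6=M[16]=23
AND r6, r6, #7 → r6=23&7=7
LDR r6, [r1] → r6=M[16]=23
OR r6, r6, #17 → r6=23|17=23
ADD r1, r1, #4 → r1=16+4=20
SUB r2, r2, #1 → r2=2-1=1
CMP r2, #0  (cmp 1,0)
BNE L1: taken
LDR r6, [r1] → r6=M[20]=18
OR r6, r6, #8 → r6=18|8=26
LDR r6, [r1] → r6=M[20]=18
AND r6, r6, #7 → r6=18&7=2
LDR r6, [r1] → r6=M[20]=18
OR r6, r6, #17 → r6=18|17=19
ADD r1, r1, #4 → r1=20+4=24
SUB r2, r2, #1 → r2=1-1=0
CMP r2, #0  (cmp 0,0)
BNE L1: not taken
SUB r6, r6, #11 → r6=19-11=8
halt.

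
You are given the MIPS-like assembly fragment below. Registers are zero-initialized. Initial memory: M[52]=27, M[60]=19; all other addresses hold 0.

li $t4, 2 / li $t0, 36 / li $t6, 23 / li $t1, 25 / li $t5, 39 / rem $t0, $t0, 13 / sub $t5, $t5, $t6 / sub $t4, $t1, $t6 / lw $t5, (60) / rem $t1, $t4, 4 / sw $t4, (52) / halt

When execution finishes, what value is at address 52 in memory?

after li $t4, 2: $t4=2
after li $t0, 36: $t0=36
after li $t6, 23: $t6=23
after li $t1, 25: $t1=25
after li $t5, 39: $t5=39
after rem $t0, $t0, 13: $t0=36%13=10
after sub $t5, $t5, $t6: $t5=39-23=16
after sub $t4, $t1, $t6: $t4=25-23=2
after lw $t5, (60): $t5=M[60]=19
after rem $t1, $t4, 4: $t1=2%4=2
sw $t4, (52) → M[52]=2
halt.

2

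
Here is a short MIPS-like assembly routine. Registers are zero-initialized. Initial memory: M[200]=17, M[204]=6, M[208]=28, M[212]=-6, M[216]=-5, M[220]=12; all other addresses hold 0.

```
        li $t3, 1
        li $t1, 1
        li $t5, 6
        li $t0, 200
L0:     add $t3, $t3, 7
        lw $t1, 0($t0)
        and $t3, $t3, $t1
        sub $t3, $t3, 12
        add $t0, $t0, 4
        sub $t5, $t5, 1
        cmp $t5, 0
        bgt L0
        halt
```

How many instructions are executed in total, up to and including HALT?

53

after li $t3, 1: $t3=1
after li $t1, 1: $t1=1
after li $t5, 6: $t5=6
after li $t0, 200: $t0=200
after add $t3, $t3, 7: $t3=1+7=8
after lw $t1, 0($t0): $t1=M[200]=17
after and $t3, $t3, $t1: $t3=8&17=0
after sub $t3, $t3, 12: $t3=0-12=-12
after add $t0, $t0, 4: $t0=200+4=204
after sub $t5, $t5, 1: $t5=6-1=5
cmp $t5, 0  (cmp 5,0)
bgt L0: taken
after add $t3, $t3, 7: $t3=(-12)+7=-5
after lw $t1, 0($t0): $t1=M[204]=6
after and $t3, $t3, $t1: $t3=(-5)&6=2
after sub $t3, $t3, 12: $t3=2-12=-10
after add $t0, $t0, 4: $t0=204+4=208
after sub $t5, $t5, 1: $t5=5-1=4
cmp $t5, 0  (cmp 4,0)
bgt L0: taken
after add $t3, $t3, 7: $t3=(-10)+7=-3
after lw $t1, 0($t0): $t1=M[208]=28
after and $t3, $t3, $t1: $t3=(-3)&28=28
after sub $t3, $t3, 12: $t3=28-12=16
after add $t0, $t0, 4: $t0=208+4=212
after sub $t5, $t5, 1: $t5=4-1=3
cmp $t5, 0  (cmp 3,0)
bgt L0: taken
after add $t3, $t3, 7: $t3=16+7=23
after lw $t1, 0($t0): $t1=M[212]=-6
after and $t3, $t3, $t1: $t3=23&(-6)=18
after sub $t3, $t3, 12: $t3=18-12=6
after add $t0, $t0, 4: $t0=212+4=216
after sub $t5, $t5, 1: $t5=3-1=2
cmp $t5, 0  (cmp 2,0)
bgt L0: taken
after add $t3, $t3, 7: $t3=6+7=13
after lw $t1, 0($t0): $t1=M[216]=-5
after and $t3, $t3, $t1: $t3=13&(-5)=9
after sub $t3, $t3, 12: $t3=9-12=-3
after add $t0, $t0, 4: $t0=216+4=220
after sub $t5, $t5, 1: $t5=2-1=1
cmp $t5, 0  (cmp 1,0)
bgt L0: taken
after add $t3, $t3, 7: $t3=(-3)+7=4
after lw $t1, 0($t0): $t1=M[220]=12
after and $t3, $t3, $t1: $t3=4&12=4
after sub $t3, $t3, 12: $t3=4-12=-8
after add $t0, $t0, 4: $t0=220+4=224
after sub $t5, $t5, 1: $t5=1-1=0
cmp $t5, 0  (cmp 0,0)
bgt L0: not taken
halt.
Total executed instructions: 53.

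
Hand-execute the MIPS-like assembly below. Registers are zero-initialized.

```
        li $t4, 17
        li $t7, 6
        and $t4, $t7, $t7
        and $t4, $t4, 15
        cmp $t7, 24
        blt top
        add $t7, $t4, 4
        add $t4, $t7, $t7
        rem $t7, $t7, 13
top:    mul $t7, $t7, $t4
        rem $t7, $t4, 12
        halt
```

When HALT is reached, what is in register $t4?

$t4=17
$t7=6
$t4=6&6=6
$t4=6&15=6
cmp $t7, 24  (cmp 6,24)
blt top: taken
$t7=6*6=36
$t7=6%12=6
halt.

6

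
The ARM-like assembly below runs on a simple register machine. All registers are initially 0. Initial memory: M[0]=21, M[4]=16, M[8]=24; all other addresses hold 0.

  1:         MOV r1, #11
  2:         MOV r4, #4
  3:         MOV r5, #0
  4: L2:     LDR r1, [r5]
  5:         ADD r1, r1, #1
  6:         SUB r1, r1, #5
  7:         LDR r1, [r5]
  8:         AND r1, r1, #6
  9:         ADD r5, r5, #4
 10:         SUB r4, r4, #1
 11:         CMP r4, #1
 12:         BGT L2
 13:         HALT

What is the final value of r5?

after MOV r1, #11: r1=11
after MOV r4, #4: r4=4
after MOV r5, #0: r5=0
after LDR r1, [r5]: r1=M[0]=21
after ADD r1, r1, #1: r1=21+1=22
after SUB r1, r1, #5: r1=22-5=17
after LDR r1, [r5]: r1=M[0]=21
after AND r1, r1, #6: r1=21&6=4
after ADD r5, r5, #4: r5=0+4=4
after SUB r4, r4, #1: r4=4-1=3
CMP r4, #1  (cmp 3,1)
BGT L2: taken
after LDR r1, [r5]: r1=M[4]=16
after ADD r1, r1, #1: r1=16+1=17
after SUB r1, r1, #5: r1=17-5=12
after LDR r1, [r5]: r1=M[4]=16
after AND r1, r1, #6: r1=16&6=0
after ADD r5, r5, #4: r5=4+4=8
after SUB r4, r4, #1: r4=3-1=2
CMP r4, #1  (cmp 2,1)
BGT L2: taken
after LDR r1, [r5]: r1=M[8]=24
after ADD r1, r1, #1: r1=24+1=25
after SUB r1, r1, #5: r1=25-5=20
after LDR r1, [r5]: r1=M[8]=24
after AND r1, r1, #6: r1=24&6=0
after ADD r5, r5, #4: r5=8+4=12
after SUB r4, r4, #1: r4=2-1=1
CMP r4, #1  (cmp 1,1)
BGT L2: not taken
halt.

12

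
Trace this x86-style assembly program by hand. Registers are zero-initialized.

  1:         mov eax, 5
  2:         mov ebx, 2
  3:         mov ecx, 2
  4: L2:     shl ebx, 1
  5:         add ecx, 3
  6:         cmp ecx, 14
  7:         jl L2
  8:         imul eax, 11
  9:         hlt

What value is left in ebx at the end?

eax=5
ebx=2
ecx=2
ebx=2<<1=4
ecx=2+3=5
cmp ecx, 14  (cmp 5,14)
jl L2: taken
ebx=4<<1=8
ecx=5+3=8
cmp ecx, 14  (cmp 8,14)
jl L2: taken
ebx=8<<1=16
ecx=8+3=11
cmp ecx, 14  (cmp 11,14)
jl L2: taken
ebx=16<<1=32
ecx=11+3=14
cmp ecx, 14  (cmp 14,14)
jl L2: not taken
eax=5*11=55
halt.

32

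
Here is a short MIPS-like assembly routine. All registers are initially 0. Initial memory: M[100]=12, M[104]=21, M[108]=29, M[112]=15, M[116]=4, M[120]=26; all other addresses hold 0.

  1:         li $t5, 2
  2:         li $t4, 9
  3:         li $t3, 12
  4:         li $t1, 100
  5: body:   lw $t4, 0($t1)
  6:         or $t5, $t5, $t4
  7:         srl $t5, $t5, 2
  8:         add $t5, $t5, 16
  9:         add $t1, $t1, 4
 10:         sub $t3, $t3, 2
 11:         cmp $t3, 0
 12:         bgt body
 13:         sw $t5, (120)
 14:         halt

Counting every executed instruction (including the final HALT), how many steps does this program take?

$t5=2
$t4=9
$t3=12
$t1=100
$t4=M[100]=12
$t5=2|12=14
$t5=14>>2=3
$t5=3+16=19
$t1=100+4=104
$t3=12-2=10
cmp $t3, 0  (cmp 10,0)
bgt body: taken
$t4=M[104]=21
$t5=19|21=23
$t5=23>>2=5
$t5=5+16=21
$t1=104+4=108
$t3=10-2=8
cmp $t3, 0  (cmp 8,0)
bgt body: taken
$t4=M[108]=29
$t5=21|29=29
$t5=29>>2=7
$t5=7+16=23
$t1=108+4=112
$t3=8-2=6
cmp $t3, 0  (cmp 6,0)
bgt body: taken
$t4=M[112]=15
$t5=23|15=31
$t5=31>>2=7
$t5=7+16=23
$t1=112+4=116
$t3=6-2=4
cmp $t3, 0  (cmp 4,0)
bgt body: taken
$t4=M[116]=4
$t5=23|4=23
$t5=23>>2=5
$t5=5+16=21
$t1=116+4=120
$t3=4-2=2
cmp $t3, 0  (cmp 2,0)
bgt body: taken
$t4=M[120]=26
$t5=21|26=31
$t5=31>>2=7
$t5=7+16=23
$t1=120+4=124
$t3=2-2=0
cmp $t3, 0  (cmp 0,0)
bgt body: not taken
sw $t5, (120) → M[120]=23
halt.
Total executed instructions: 54.

54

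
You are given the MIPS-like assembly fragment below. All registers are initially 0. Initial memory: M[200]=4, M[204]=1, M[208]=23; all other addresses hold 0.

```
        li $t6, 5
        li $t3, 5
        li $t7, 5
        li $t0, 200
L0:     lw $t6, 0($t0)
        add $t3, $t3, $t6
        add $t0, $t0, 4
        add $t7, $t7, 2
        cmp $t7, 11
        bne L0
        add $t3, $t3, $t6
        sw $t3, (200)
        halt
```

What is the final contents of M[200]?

56

$t6=5
$t3=5
$t7=5
$t0=200
$t6=M[200]=4
$t3=5+4=9
$t0=200+4=204
$t7=5+2=7
cmp $t7, 11  (cmp 7,11)
bne L0: taken
$t6=M[204]=1
$t3=9+1=10
$t0=204+4=208
$t7=7+2=9
cmp $t7, 11  (cmp 9,11)
bne L0: taken
$t6=M[208]=23
$t3=10+23=33
$t0=208+4=212
$t7=9+2=11
cmp $t7, 11  (cmp 11,11)
bne L0: not taken
$t3=33+23=56
sw $t3, (200) → M[200]=56
halt.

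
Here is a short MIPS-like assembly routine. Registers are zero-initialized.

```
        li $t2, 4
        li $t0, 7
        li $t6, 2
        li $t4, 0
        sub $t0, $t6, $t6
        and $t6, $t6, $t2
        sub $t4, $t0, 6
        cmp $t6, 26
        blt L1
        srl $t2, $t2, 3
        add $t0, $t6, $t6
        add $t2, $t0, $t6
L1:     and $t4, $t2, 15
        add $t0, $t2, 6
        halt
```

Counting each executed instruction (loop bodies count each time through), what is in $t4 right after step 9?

-6

li $t2, 4 → $t2=4
li $t0, 7 → $t0=7
li $t6, 2 → $t6=2
li $t4, 0 → $t4=0
sub $t0, $t6, $t6 → $t0=2-2=0
and $t6, $t6, $t2 → $t6=2&4=0
sub $t4, $t0, 6 → $t4=0-6=-6
cmp $t6, 26  (cmp 0,26)
blt L1: taken
After step 9: $t4 = -6.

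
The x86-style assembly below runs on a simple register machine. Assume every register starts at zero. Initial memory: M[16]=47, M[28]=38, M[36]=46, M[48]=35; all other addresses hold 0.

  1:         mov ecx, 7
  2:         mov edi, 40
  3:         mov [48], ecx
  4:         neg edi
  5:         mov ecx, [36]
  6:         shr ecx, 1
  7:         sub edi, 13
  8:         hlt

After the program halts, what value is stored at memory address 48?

7

after mov ecx, 7: ecx=7
after mov edi, 40: edi=40
mov [48], ecx → M[48]=7
after neg edi: edi=-(40)=-40
after mov ecx, [36]: ecx=M[36]=46
after shr ecx, 1: ecx=46>>1=23
after sub edi, 13: edi=(-40)-13=-53
halt.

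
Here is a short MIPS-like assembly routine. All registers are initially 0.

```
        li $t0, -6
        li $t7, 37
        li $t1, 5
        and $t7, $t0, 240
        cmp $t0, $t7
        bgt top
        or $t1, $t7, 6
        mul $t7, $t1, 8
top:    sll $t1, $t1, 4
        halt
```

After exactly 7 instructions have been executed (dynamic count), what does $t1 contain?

li $t0, -6 → $t0=-6
li $t7, 37 → $t7=37
li $t1, 5 → $t1=5
and $t7, $t0, 240 → $t7=(-6)&240=240
cmp $t0, $t7  (cmp -6,240)
bgt top: not taken
or $t1, $t7, 6 → $t1=240|6=246
After step 7: $t1 = 246.

246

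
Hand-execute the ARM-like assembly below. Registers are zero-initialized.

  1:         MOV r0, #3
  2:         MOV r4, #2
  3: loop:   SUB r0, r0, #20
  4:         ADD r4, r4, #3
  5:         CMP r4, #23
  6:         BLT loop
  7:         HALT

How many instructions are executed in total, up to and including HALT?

31

MOV r0, #3 → r0=3
MOV r4, #2 → r4=2
SUB r0, r0, #20 → r0=3-20=-17
ADD r4, r4, #3 → r4=2+3=5
CMP r4, #23  (cmp 5,23)
BLT loop: taken
SUB r0, r0, #20 → r0=(-17)-20=-37
ADD r4, r4, #3 → r4=5+3=8
CMP r4, #23  (cmp 8,23)
BLT loop: taken
SUB r0, r0, #20 → r0=(-37)-20=-57
ADD r4, r4, #3 → r4=8+3=11
CMP r4, #23  (cmp 11,23)
BLT loop: taken
SUB r0, r0, #20 → r0=(-57)-20=-77
ADD r4, r4, #3 → r4=11+3=14
CMP r4, #23  (cmp 14,23)
BLT loop: taken
SUB r0, r0, #20 → r0=(-77)-20=-97
ADD r4, r4, #3 → r4=14+3=17
CMP r4, #23  (cmp 17,23)
BLT loop: taken
SUB r0, r0, #20 → r0=(-97)-20=-117
ADD r4, r4, #3 → r4=17+3=20
CMP r4, #23  (cmp 20,23)
BLT loop: taken
SUB r0, r0, #20 → r0=(-117)-20=-137
ADD r4, r4, #3 → r4=20+3=23
CMP r4, #23  (cmp 23,23)
BLT loop: not taken
halt.
Total executed instructions: 31.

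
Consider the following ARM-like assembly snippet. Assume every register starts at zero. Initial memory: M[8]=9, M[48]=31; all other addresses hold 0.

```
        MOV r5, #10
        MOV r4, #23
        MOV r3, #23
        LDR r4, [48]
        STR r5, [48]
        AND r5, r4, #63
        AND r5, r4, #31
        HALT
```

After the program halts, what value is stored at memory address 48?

after MOV r5, #10: r5=10
after MOV r4, #23: r4=23
after MOV r3, #23: r3=23
after LDR r4, [48]: r4=M[48]=31
STR r5, [48] → M[48]=10
after AND r5, r4, #63: r5=31&63=31
after AND r5, r4, #31: r5=31&31=31
halt.

10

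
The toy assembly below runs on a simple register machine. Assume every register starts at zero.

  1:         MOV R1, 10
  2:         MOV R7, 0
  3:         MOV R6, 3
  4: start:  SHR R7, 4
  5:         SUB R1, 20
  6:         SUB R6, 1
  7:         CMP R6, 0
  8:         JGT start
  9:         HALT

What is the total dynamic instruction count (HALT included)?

after MOV R1, 10: R1=10
after MOV R7, 0: R7=0
after MOV R6, 3: R6=3
after SHR R7, 4: R7=0>>4=0
after SUB R1, 20: R1=10-20=-10
after SUB R6, 1: R6=3-1=2
CMP R6, 0  (cmp 2,0)
JGT start: taken
after SHR R7, 4: R7=0>>4=0
after SUB R1, 20: R1=(-10)-20=-30
after SUB R6, 1: R6=2-1=1
CMP R6, 0  (cmp 1,0)
JGT start: taken
after SHR R7, 4: R7=0>>4=0
after SUB R1, 20: R1=(-30)-20=-50
after SUB R6, 1: R6=1-1=0
CMP R6, 0  (cmp 0,0)
JGT start: not taken
halt.
Total executed instructions: 19.

19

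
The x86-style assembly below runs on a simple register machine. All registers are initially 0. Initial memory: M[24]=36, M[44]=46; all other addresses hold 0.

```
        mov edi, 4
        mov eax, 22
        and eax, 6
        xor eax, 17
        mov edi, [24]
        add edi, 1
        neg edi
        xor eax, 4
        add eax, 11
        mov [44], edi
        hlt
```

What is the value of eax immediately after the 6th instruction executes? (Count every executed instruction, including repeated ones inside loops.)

mov edi, 4 → edi=4
mov eax, 22 → eax=22
and eax, 6 → eax=22&6=6
xor eax, 17 → eax=6^17=23
mov edi, [24] → edi=M[24]=36
add edi, 1 → edi=36+1=37
After step 6: eax = 23.

23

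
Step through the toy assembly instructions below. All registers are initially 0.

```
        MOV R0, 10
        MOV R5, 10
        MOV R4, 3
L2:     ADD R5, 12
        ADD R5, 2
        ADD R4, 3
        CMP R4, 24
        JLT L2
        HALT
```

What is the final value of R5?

108

after MOV R0, 10: R0=10
after MOV R5, 10: R5=10
after MOV R4, 3: R4=3
after ADD R5, 12: R5=10+12=22
after ADD R5, 2: R5=22+2=24
after ADD R4, 3: R4=3+3=6
CMP R4, 24  (cmp 6,24)
JLT L2: taken
after ADD R5, 12: R5=24+12=36
after ADD R5, 2: R5=36+2=38
after ADD R4, 3: R4=6+3=9
CMP R4, 24  (cmp 9,24)
JLT L2: taken
after ADD R5, 12: R5=38+12=50
after ADD R5, 2: R5=50+2=52
after ADD R4, 3: R4=9+3=12
CMP R4, 24  (cmp 12,24)
JLT L2: taken
after ADD R5, 12: R5=52+12=64
after ADD R5, 2: R5=64+2=66
after ADD R4, 3: R4=12+3=15
CMP R4, 24  (cmp 15,24)
JLT L2: taken
after ADD R5, 12: R5=66+12=78
after ADD R5, 2: R5=78+2=80
after ADD R4, 3: R4=15+3=18
CMP R4, 24  (cmp 18,24)
JLT L2: taken
after ADD R5, 12: R5=80+12=92
after ADD R5, 2: R5=92+2=94
after ADD R4, 3: R4=18+3=21
CMP R4, 24  (cmp 21,24)
JLT L2: taken
after ADD R5, 12: R5=94+12=106
after ADD R5, 2: R5=106+2=108
after ADD R4, 3: R4=21+3=24
CMP R4, 24  (cmp 24,24)
JLT L2: not taken
halt.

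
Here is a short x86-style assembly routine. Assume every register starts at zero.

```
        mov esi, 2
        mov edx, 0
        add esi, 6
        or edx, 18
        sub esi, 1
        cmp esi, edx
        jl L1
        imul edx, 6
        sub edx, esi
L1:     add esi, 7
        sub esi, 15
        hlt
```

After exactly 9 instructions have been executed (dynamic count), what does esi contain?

after mov esi, 2: esi=2
after mov edx, 0: edx=0
after add esi, 6: esi=2+6=8
after or edx, 18: edx=0|18=18
after sub esi, 1: esi=8-1=7
cmp esi, edx  (cmp 7,18)
jl L1: taken
after add esi, 7: esi=7+7=14
after sub esi, 15: esi=14-15=-1
After step 9: esi = -1.

-1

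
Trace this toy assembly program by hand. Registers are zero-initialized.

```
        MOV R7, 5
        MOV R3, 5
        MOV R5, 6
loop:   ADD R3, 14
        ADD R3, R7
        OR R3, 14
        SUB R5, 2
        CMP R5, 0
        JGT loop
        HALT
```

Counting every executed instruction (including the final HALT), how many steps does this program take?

22

R7=5
R3=5
R5=6
R3=5+14=19
R3=19+5=24
R3=24|14=30
R5=6-2=4
CMP R5, 0  (cmp 4,0)
JGT loop: taken
R3=30+14=44
R3=44+5=49
R3=49|14=63
R5=4-2=2
CMP R5, 0  (cmp 2,0)
JGT loop: taken
R3=63+14=77
R3=77+5=82
R3=82|14=94
R5=2-2=0
CMP R5, 0  (cmp 0,0)
JGT loop: not taken
halt.
Total executed instructions: 22.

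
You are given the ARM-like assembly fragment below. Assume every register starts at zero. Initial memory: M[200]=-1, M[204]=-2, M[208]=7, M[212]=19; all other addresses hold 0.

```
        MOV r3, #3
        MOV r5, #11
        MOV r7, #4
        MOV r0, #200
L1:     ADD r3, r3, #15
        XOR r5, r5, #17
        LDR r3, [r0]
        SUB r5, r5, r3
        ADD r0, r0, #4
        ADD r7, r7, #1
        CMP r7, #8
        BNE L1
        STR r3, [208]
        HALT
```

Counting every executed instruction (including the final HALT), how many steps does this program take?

r3=3
r5=11
r7=4
r0=200
r3=3+15=18
r5=11^17=26
r3=M[200]=-1
r5=26-(-1)=27
r0=200+4=204
r7=4+1=5
CMP r7, #8  (cmp 5,8)
BNE L1: taken
r3=(-1)+15=14
r5=27^17=10
r3=M[204]=-2
r5=10-(-2)=12
r0=204+4=208
r7=5+1=6
CMP r7, #8  (cmp 6,8)
BNE L1: taken
r3=(-2)+15=13
r5=12^17=29
r3=M[208]=7
r5=29-7=22
r0=208+4=212
r7=6+1=7
CMP r7, #8  (cmp 7,8)
BNE L1: taken
r3=7+15=22
r5=22^17=7
r3=M[212]=19
r5=7-19=-12
r0=212+4=216
r7=7+1=8
CMP r7, #8  (cmp 8,8)
BNE L1: not taken
STR r3, [208] → M[208]=19
halt.
Total executed instructions: 38.

38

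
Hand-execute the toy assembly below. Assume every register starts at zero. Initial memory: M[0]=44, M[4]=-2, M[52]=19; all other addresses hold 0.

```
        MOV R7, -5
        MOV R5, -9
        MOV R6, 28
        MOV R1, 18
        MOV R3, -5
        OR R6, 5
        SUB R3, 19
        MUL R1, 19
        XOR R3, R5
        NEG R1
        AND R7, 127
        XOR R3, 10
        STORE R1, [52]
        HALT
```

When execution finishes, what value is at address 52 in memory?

MOV R7, -5 → R7=-5
MOV R5, -9 → R5=-9
MOV R6, 28 → R6=28
MOV R1, 18 → R1=18
MOV R3, -5 → R3=-5
OR R6, 5 → R6=28|5=29
SUB R3, 19 → R3=(-5)-19=-24
MUL R1, 19 → R1=18*19=342
XOR R3, R5 → R3=(-24)^(-9)=31
NEG R1 → R1=-(342)=-342
AND R7, 127 → R7=(-5)&127=123
XOR R3, 10 → R3=31^10=21
STORE R1, [52] → M[52]=-342
halt.

-342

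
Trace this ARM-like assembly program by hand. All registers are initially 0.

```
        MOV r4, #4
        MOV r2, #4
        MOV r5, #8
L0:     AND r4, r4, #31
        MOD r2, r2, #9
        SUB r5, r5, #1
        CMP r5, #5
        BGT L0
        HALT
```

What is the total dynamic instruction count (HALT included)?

19

r4=4
r2=4
r5=8
r4=4&31=4
r2=4%9=4
r5=8-1=7
CMP r5, #5  (cmp 7,5)
BGT L0: taken
r4=4&31=4
r2=4%9=4
r5=7-1=6
CMP r5, #5  (cmp 6,5)
BGT L0: taken
r4=4&31=4
r2=4%9=4
r5=6-1=5
CMP r5, #5  (cmp 5,5)
BGT L0: not taken
halt.
Total executed instructions: 19.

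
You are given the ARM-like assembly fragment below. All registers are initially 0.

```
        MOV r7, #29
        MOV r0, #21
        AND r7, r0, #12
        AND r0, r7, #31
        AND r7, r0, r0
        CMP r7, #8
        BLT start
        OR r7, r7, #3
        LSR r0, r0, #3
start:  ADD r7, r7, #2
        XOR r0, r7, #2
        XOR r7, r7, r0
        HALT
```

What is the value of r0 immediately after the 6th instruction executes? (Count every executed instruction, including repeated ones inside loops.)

4

after MOV r7, #29: r7=29
after MOV r0, #21: r0=21
after AND r7, r0, #12: r7=21&12=4
after AND r0, r7, #31: r0=4&31=4
after AND r7, r0, r0: r7=4&4=4
CMP r7, #8  (cmp 4,8)
After step 6: r0 = 4.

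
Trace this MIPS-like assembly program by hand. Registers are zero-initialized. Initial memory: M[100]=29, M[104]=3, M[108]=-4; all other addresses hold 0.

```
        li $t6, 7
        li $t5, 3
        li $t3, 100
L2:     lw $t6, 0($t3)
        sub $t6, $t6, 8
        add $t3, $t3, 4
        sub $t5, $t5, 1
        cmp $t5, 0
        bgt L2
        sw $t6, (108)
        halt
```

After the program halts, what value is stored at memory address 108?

-12

li $t6, 7 → $t6=7
li $t5, 3 → $t5=3
li $t3, 100 → $t3=100
lw $t6, 0($t3) → $t6=M[100]=29
sub $t6, $t6, 8 → $t6=29-8=21
add $t3, $t3, 4 → $t3=100+4=104
sub $t5, $t5, 1 → $t5=3-1=2
cmp $t5, 0  (cmp 2,0)
bgt L2: taken
lw $t6, 0($t3) → $t6=M[104]=3
sub $t6, $t6, 8 → $t6=3-8=-5
add $t3, $t3, 4 → $t3=104+4=108
sub $t5, $t5, 1 → $t5=2-1=1
cmp $t5, 0  (cmp 1,0)
bgt L2: taken
lw $t6, 0($t3) → $t6=M[108]=-4
sub $t6, $t6, 8 → $t6=(-4)-8=-12
add $t3, $t3, 4 → $t3=108+4=112
sub $t5, $t5, 1 → $t5=1-1=0
cmp $t5, 0  (cmp 0,0)
bgt L2: not taken
sw $t6, (108) → M[108]=-12
halt.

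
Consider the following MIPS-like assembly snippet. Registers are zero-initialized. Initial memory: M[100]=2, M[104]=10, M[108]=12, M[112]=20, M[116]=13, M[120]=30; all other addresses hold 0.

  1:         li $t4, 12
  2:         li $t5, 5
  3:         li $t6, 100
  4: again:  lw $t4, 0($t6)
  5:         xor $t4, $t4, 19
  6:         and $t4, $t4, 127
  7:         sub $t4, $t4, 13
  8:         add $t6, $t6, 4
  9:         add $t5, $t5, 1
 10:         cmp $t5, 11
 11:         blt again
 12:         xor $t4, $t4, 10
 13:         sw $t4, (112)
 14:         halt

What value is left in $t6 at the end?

124

$t4=12
$t5=5
$t6=100
$t4=M[100]=2
$t4=2^19=17
$t4=17&127=17
$t4=17-13=4
$t6=100+4=104
$t5=5+1=6
cmp $t5, 11  (cmp 6,11)
blt again: taken
$t4=M[104]=10
$t4=10^19=25
$t4=25&127=25
$t4=25-13=12
$t6=104+4=108
$t5=6+1=7
cmp $t5, 11  (cmp 7,11)
blt again: taken
$t4=M[108]=12
$t4=12^19=31
$t4=31&127=31
$t4=31-13=18
$t6=108+4=112
$t5=7+1=8
cmp $t5, 11  (cmp 8,11)
blt again: taken
$t4=M[112]=20
$t4=20^19=7
$t4=7&127=7
$t4=7-13=-6
$t6=112+4=116
$t5=8+1=9
cmp $t5, 11  (cmp 9,11)
blt again: taken
$t4=M[116]=13
$t4=13^19=30
$t4=30&127=30
$t4=30-13=17
$t6=116+4=120
$t5=9+1=10
cmp $t5, 11  (cmp 10,11)
blt again: taken
$t4=M[120]=30
$t4=30^19=13
$t4=13&127=13
$t4=13-13=0
$t6=120+4=124
$t5=10+1=11
cmp $t5, 11  (cmp 11,11)
blt again: not taken
$t4=0^10=10
sw $t4, (112) → M[112]=10
halt.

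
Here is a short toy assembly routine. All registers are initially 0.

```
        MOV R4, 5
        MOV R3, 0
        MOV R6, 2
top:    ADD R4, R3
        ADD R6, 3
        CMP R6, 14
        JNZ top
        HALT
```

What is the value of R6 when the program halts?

R4=5
R3=0
R6=2
R4=5+0=5
R6=2+3=5
CMP R6, 14  (cmp 5,14)
JNZ top: taken
R4=5+0=5
R6=5+3=8
CMP R6, 14  (cmp 8,14)
JNZ top: taken
R4=5+0=5
R6=8+3=11
CMP R6, 14  (cmp 11,14)
JNZ top: taken
R4=5+0=5
R6=11+3=14
CMP R6, 14  (cmp 14,14)
JNZ top: not taken
halt.

14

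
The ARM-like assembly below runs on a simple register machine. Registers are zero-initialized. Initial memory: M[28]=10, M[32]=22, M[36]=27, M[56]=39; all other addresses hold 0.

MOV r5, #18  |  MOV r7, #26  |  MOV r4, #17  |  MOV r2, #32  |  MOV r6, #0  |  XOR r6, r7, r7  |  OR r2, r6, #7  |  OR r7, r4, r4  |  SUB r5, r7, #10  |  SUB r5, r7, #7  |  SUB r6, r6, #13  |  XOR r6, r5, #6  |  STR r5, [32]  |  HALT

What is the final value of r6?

after MOV r5, #18: r5=18
after MOV r7, #26: r7=26
after MOV r4, #17: r4=17
after MOV r2, #32: r2=32
after MOV r6, #0: r6=0
after XOR r6, r7, r7: r6=26^26=0
after OR r2, r6, #7: r2=0|7=7
after OR r7, r4, r4: r7=17|17=17
after SUB r5, r7, #10: r5=17-10=7
after SUB r5, r7, #7: r5=17-7=10
after SUB r6, r6, #13: r6=0-13=-13
after XOR r6, r5, #6: r6=10^6=12
STR r5, [32] → M[32]=10
halt.

12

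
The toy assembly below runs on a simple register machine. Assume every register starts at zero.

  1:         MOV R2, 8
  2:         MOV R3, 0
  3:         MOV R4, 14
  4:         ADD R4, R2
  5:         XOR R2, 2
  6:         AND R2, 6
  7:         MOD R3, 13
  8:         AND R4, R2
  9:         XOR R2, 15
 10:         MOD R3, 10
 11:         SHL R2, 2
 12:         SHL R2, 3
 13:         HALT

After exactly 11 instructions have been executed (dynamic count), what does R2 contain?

MOV R2, 8 → R2=8
MOV R3, 0 → R3=0
MOV R4, 14 → R4=14
ADD R4, R2 → R4=14+8=22
XOR R2, 2 → R2=8^2=10
AND R2, 6 → R2=10&6=2
MOD R3, 13 → R3=0%13=0
AND R4, R2 → R4=22&2=2
XOR R2, 15 → R2=2^15=13
MOD R3, 10 → R3=0%10=0
SHL R2, 2 → R2=13<<2=52
After step 11: R2 = 52.

52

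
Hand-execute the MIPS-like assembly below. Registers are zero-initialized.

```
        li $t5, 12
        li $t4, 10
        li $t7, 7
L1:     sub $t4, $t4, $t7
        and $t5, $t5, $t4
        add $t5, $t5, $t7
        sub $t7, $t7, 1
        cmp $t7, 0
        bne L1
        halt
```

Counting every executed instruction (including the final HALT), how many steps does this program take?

46

$t5=12
$t4=10
$t7=7
$t4=10-7=3
$t5=12&3=0
$t5=0+7=7
$t7=7-1=6
cmp $t7, 0  (cmp 6,0)
bne L1: taken
$t4=3-6=-3
$t5=7&(-3)=5
$t5=5+6=11
$t7=6-1=5
cmp $t7, 0  (cmp 5,0)
bne L1: taken
$t4=(-3)-5=-8
$t5=11&(-8)=8
$t5=8+5=13
$t7=5-1=4
cmp $t7, 0  (cmp 4,0)
bne L1: taken
$t4=(-8)-4=-12
$t5=13&(-12)=4
$t5=4+4=8
$t7=4-1=3
cmp $t7, 0  (cmp 3,0)
bne L1: taken
$t4=(-12)-3=-15
$t5=8&(-15)=0
$t5=0+3=3
$t7=3-1=2
cmp $t7, 0  (cmp 2,0)
bne L1: taken
$t4=(-15)-2=-17
$t5=3&(-17)=3
$t5=3+2=5
$t7=2-1=1
cmp $t7, 0  (cmp 1,0)
bne L1: taken
$t4=(-17)-1=-18
$t5=5&(-18)=4
$t5=4+1=5
$t7=1-1=0
cmp $t7, 0  (cmp 0,0)
bne L1: not taken
halt.
Total executed instructions: 46.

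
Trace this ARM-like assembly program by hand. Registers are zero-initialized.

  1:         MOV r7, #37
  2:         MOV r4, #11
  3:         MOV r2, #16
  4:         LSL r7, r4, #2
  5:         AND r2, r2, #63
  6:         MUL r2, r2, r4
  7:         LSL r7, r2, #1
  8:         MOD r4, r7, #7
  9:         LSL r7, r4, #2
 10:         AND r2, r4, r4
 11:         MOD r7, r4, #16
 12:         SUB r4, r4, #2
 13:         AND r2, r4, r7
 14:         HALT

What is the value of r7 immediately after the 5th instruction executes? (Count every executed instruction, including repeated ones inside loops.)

MOV r7, #37 → r7=37
MOV r4, #11 → r4=11
MOV r2, #16 → r2=16
LSL r7, r4, #2 → r7=11<<2=44
AND r2, r2, #63 → r2=16&63=16
After step 5: r7 = 44.

44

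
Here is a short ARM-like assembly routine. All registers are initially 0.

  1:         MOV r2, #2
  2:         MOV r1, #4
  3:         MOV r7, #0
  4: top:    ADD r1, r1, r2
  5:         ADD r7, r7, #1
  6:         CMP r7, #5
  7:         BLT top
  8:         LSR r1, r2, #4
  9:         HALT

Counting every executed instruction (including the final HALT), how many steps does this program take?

MOV r2, #2 → r2=2
MOV r1, #4 → r1=4
MOV r7, #0 → r7=0
ADD r1, r1, r2 → r1=4+2=6
ADD r7, r7, #1 → r7=0+1=1
CMP r7, #5  (cmp 1,5)
BLT top: taken
ADD r1, r1, r2 → r1=6+2=8
ADD r7, r7, #1 → r7=1+1=2
CMP r7, #5  (cmp 2,5)
BLT top: taken
ADD r1, r1, r2 → r1=8+2=10
ADD r7, r7, #1 → r7=2+1=3
CMP r7, #5  (cmp 3,5)
BLT top: taken
ADD r1, r1, r2 → r1=10+2=12
ADD r7, r7, #1 → r7=3+1=4
CMP r7, #5  (cmp 4,5)
BLT top: taken
ADD r1, r1, r2 → r1=12+2=14
ADD r7, r7, #1 → r7=4+1=5
CMP r7, #5  (cmp 5,5)
BLT top: not taken
LSR r1, r2, #4 → r1=2>>4=0
halt.
Total executed instructions: 25.

25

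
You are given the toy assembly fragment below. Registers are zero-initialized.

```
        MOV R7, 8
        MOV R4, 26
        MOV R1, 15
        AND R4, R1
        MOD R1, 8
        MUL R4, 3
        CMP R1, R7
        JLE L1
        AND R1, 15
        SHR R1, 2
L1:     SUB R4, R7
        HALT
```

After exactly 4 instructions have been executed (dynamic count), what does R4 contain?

10

R7=8
R4=26
R1=15
R4=26&15=10
After step 4: R4 = 10.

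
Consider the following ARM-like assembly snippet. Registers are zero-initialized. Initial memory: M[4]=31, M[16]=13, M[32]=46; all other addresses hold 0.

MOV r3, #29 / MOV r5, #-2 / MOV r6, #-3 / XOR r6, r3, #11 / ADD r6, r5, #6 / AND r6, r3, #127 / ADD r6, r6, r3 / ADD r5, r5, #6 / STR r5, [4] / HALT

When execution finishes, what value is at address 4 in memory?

4

r3=29
r5=-2
r6=-3
r6=29^11=22
r6=(-2)+6=4
r6=29&127=29
r6=29+29=58
r5=(-2)+6=4
STR r5, [4] → M[4]=4
halt.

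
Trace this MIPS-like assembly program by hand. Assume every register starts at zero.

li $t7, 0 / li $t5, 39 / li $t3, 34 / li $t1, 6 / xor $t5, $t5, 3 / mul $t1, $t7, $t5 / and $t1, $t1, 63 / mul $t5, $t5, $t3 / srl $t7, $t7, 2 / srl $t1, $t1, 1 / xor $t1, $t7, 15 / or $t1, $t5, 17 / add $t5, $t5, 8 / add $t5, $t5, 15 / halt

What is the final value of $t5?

li $t7, 0 → $t7=0
li $t5, 39 → $t5=39
li $t3, 34 → $t3=34
li $t1, 6 → $t1=6
xor $t5, $t5, 3 → $t5=39^3=36
mul $t1, $t7, $t5 → $t1=0*36=0
and $t1, $t1, 63 → $t1=0&63=0
mul $t5, $t5, $t3 → $t5=36*34=1224
srl $t7, $t7, 2 → $t7=0>>2=0
srl $t1, $t1, 1 → $t1=0>>1=0
xor $t1, $t7, 15 → $t1=0^15=15
or $t1, $t5, 17 → $t1=1224|17=1241
add $t5, $t5, 8 → $t5=1224+8=1232
add $t5, $t5, 15 → $t5=1232+15=1247
halt.

1247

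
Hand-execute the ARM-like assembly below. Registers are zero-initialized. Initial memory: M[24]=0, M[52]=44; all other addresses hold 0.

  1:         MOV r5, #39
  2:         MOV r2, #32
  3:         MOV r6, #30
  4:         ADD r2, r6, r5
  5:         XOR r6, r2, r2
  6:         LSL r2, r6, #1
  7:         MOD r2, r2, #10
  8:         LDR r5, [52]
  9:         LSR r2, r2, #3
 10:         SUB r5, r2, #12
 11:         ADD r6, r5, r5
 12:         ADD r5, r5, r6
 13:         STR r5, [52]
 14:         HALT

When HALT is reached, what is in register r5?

r5=39
r2=32
r6=30
r2=30+39=69
r6=69^69=0
r2=0<<1=0
r2=0%10=0
r5=M[52]=44
r2=0>>3=0
r5=0-12=-12
r6=(-12)+(-12)=-24
r5=(-12)+(-24)=-36
STR r5, [52] → M[52]=-36
halt.

-36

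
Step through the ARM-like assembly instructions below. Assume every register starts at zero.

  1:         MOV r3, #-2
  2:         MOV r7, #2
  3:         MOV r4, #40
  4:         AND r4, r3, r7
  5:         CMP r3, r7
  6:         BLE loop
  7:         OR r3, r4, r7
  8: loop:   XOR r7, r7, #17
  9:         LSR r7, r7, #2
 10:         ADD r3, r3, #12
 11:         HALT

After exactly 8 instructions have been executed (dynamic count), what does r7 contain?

MOV r3, #-2 → r3=-2
MOV r7, #2 → r7=2
MOV r4, #40 → r4=40
AND r4, r3, r7 → r4=(-2)&2=2
CMP r3, r7  (cmp -2,2)
BLE loop: taken
XOR r7, r7, #17 → r7=2^17=19
LSR r7, r7, #2 → r7=19>>2=4
After step 8: r7 = 4.

4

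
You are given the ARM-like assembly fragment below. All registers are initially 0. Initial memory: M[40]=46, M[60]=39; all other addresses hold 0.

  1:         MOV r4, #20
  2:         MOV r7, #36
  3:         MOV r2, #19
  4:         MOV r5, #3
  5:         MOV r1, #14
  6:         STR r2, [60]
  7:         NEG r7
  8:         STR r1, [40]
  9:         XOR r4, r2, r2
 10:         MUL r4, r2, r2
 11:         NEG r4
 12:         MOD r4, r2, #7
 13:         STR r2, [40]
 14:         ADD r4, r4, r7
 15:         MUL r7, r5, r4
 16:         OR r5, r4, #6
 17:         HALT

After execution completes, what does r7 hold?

MOV r4, #20 → r4=20
MOV r7, #36 → r7=36
MOV r2, #19 → r2=19
MOV r5, #3 → r5=3
MOV r1, #14 → r1=14
STR r2, [60] → M[60]=19
NEG r7 → r7=-(36)=-36
STR r1, [40] → M[40]=14
XOR r4, r2, r2 → r4=19^19=0
MUL r4, r2, r2 → r4=19*19=361
NEG r4 → r4=-(361)=-361
MOD r4, r2, #7 → r4=19%7=5
STR r2, [40] → M[40]=19
ADD r4, r4, r7 → r4=5+(-36)=-31
MUL r7, r5, r4 → r7=3*(-31)=-93
OR r5, r4, #6 → r5=(-31)|6=-25
halt.

-93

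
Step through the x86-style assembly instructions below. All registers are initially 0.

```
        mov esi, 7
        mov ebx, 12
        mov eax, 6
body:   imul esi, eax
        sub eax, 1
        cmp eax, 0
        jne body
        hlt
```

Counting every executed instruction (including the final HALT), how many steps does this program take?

esi=7
ebx=12
eax=6
esi=7*6=42
eax=6-1=5
cmp eax, 0  (cmp 5,0)
jne body: taken
esi=42*5=210
eax=5-1=4
cmp eax, 0  (cmp 4,0)
jne body: taken
esi=210*4=840
eax=4-1=3
cmp eax, 0  (cmp 3,0)
jne body: taken
esi=840*3=2520
eax=3-1=2
cmp eax, 0  (cmp 2,0)
jne body: taken
esi=2520*2=5040
eax=2-1=1
cmp eax, 0  (cmp 1,0)
jne body: taken
esi=5040*1=5040
eax=1-1=0
cmp eax, 0  (cmp 0,0)
jne body: not taken
halt.
Total executed instructions: 28.

28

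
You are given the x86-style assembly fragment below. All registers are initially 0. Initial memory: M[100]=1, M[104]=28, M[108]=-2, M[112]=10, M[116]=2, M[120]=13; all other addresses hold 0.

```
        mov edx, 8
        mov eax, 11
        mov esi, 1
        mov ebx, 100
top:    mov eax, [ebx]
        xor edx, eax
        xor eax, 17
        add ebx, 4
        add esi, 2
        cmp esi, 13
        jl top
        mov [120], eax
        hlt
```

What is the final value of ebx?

124

after mov edx, 8: edx=8
after mov eax, 11: eax=11
after mov esi, 1: esi=1
after mov ebx, 100: ebx=100
after mov eax, [ebx]: eax=M[100]=1
after xor edx, eax: edx=8^1=9
after xor eax, 17: eax=1^17=16
after add ebx, 4: ebx=100+4=104
after add esi, 2: esi=1+2=3
cmp esi, 13  (cmp 3,13)
jl top: taken
after mov eax, [ebx]: eax=M[104]=28
after xor edx, eax: edx=9^28=21
after xor eax, 17: eax=28^17=13
after add ebx, 4: ebx=104+4=108
after add esi, 2: esi=3+2=5
cmp esi, 13  (cmp 5,13)
jl top: taken
after mov eax, [ebx]: eax=M[108]=-2
after xor edx, eax: edx=21^(-2)=-21
after xor eax, 17: eax=(-2)^17=-17
after add ebx, 4: ebx=108+4=112
after add esi, 2: esi=5+2=7
cmp esi, 13  (cmp 7,13)
jl top: taken
after mov eax, [ebx]: eax=M[112]=10
after xor edx, eax: edx=(-21)^10=-31
after xor eax, 17: eax=10^17=27
after add ebx, 4: ebx=112+4=116
after add esi, 2: esi=7+2=9
cmp esi, 13  (cmp 9,13)
jl top: taken
after mov eax, [ebx]: eax=M[116]=2
after xor edx, eax: edx=(-31)^2=-29
after xor eax, 17: eax=2^17=19
after add ebx, 4: ebx=116+4=120
after add esi, 2: esi=9+2=11
cmp esi, 13  (cmp 11,13)
jl top: taken
after mov eax, [ebx]: eax=M[120]=13
after xor edx, eax: edx=(-29)^13=-18
after xor eax, 17: eax=13^17=28
after add ebx, 4: ebx=120+4=124
after add esi, 2: esi=11+2=13
cmp esi, 13  (cmp 13,13)
jl top: not taken
mov [120], eax → M[120]=28
halt.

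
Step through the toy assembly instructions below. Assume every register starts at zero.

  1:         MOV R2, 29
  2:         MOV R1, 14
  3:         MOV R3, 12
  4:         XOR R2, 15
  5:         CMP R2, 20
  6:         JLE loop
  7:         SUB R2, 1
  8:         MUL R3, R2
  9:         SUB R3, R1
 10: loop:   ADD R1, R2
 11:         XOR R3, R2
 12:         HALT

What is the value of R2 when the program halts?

18

R2=29
R1=14
R3=12
R2=29^15=18
CMP R2, 20  (cmp 18,20)
JLE loop: taken
R1=14+18=32
R3=12^18=30
halt.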